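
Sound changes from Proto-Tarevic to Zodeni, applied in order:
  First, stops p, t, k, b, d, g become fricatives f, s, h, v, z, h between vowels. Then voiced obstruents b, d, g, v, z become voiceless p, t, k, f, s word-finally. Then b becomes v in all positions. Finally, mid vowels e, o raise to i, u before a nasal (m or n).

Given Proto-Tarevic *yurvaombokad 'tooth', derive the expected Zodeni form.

Zodeni: *yurvaombokad
  yurvaombokad → yurvaombohad   [intervocalic lenition]
  yurvaombohad → yurvaombohat   [final devoicing]
  yurvaombohat → yurvaomvohat   [unconditioned shift]
  yurvaomvohat → yurvaumvohat   [pre-nasal raising]
  giving Zodeni yurvaumvohat.

yurvaumvohat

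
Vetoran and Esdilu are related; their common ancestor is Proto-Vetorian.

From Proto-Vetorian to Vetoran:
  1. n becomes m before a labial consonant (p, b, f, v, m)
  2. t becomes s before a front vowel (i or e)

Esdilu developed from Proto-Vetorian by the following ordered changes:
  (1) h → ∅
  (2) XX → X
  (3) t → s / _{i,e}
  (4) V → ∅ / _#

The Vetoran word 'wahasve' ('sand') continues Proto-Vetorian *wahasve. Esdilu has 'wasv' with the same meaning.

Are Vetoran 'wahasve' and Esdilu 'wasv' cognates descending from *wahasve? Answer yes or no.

yes

Derive the expected Esdilu reflex of *wahasve:
Esdilu: *wahasve
  wahasve → waasve   [h-loss]
  waasve → wasve   [degemination]
  wasve (rule 3 does not apply)
  wasve → wasv   [apocope]
  giving Esdilu wasv.
Esdilu 'wasv' matches the regular reflex exactly, so the pair is cognate.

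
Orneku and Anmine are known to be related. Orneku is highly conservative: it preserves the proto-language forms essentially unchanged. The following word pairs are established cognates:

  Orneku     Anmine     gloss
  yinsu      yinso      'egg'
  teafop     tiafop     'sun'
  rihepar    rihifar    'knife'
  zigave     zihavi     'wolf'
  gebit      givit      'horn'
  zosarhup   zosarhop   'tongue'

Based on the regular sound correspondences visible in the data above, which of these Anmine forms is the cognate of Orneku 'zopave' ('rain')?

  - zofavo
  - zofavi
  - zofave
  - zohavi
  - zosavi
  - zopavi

zofavi

rihepar ~ rihifar — Orneku p corresponds to Anmine f between vowels (before a back vowel).
zigave ~ zihavi — Orneku e corresponds to Anmine i word-finally.
Applying these to Orneku 'zopave':
  zopave → zofave   (p→f between vowels (before a back vowel))
  zofave → zofavi   (e→i word-finally)
So the Anmine cognate is 'zofavi'.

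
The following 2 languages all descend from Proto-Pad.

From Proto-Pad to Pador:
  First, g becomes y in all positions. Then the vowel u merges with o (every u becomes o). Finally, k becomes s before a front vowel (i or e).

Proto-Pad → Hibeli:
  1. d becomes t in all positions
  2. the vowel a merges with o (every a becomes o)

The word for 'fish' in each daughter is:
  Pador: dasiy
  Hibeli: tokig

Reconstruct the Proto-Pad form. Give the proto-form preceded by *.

Position 5: Pador has y, Hibeli has g. Hibeli preserves g here (none of its changes turn any other segment into g), so the proto-segment is *g.
Position 2: Pador has a, Hibeli has o. Pador preserves a here (none of its changes turn any other segment into a), so the proto-segment is *a.
Position 3: Pador has s, Hibeli has k. Hibeli preserves k here (none of its changes turn any other segment into k), so the proto-segment is *k.
Verify the candidate proto-form against each daughter:
Pador: *dakig
  dakig → dakiy   [unconditioned shift]
  dakiy (rule 2 does not apply)
  dakiy → dasiy   [palatalisation]
  giving Pador dasiy.
Hibeli: *dakig > takig > tokig  (by unconditioned shift, vowel merger)
Only *dakig yields all of Pador dasiy, Hibeli tokig.

*dakig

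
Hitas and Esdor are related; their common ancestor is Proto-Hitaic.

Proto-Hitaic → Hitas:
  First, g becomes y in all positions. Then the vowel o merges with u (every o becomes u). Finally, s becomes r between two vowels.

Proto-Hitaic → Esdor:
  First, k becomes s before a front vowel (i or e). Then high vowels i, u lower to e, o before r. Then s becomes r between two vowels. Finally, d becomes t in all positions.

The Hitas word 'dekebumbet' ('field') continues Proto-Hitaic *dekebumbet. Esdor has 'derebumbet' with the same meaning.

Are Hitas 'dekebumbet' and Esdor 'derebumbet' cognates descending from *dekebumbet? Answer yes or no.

no

Derive the expected Esdor reflex of *dekebumbet:
Esdor: *dekebumbet > desebumbet > derebumbet > terebumbet  (by palatalisation, rhotacism, unconditioned shift)
The regular Esdor reflex would be 'terebumbet', but the attested form is 'derebumbet'. The correspondence is irregular, so they are not cognates (the Esdor form has a different source).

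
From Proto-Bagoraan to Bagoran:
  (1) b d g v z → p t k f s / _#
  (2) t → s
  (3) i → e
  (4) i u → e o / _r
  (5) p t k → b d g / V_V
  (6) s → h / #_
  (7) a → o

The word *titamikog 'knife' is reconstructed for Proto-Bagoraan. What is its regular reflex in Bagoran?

Bagoran: *titamikog > titamikok > sisamikok > sesamekok > sesamegok > hesamegok > hesomegok  (by final devoicing, unconditioned shift, vowel merger, intervocalic voicing, debuccalisation, vowel merger)

hesomegok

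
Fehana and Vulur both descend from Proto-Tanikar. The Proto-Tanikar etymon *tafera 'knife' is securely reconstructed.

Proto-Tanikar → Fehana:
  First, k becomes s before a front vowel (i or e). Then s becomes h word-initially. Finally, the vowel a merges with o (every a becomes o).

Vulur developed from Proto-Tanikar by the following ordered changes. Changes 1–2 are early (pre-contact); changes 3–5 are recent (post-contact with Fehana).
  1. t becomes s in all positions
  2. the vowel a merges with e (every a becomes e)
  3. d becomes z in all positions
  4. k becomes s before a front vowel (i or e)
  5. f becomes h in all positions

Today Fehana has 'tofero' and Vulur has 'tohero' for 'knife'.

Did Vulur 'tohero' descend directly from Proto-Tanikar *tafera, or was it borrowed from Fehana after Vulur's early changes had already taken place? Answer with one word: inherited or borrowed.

If inherited, *tafera would pass through all of Vulur's changes:
Vulur: *tafera
  tafera → safera   [unconditioned shift]
  safera → sefere   [vowel merger]
  sefere (rule 3 does not apply)
  sefere (rule 4 does not apply)
  sefere → sehere   [unconditioned shift]
  giving Vulur sehere.
If borrowed from Fehana 'tofero' after the early changes, it would undergo only the recent ones:
  rule 3 (unconditioned shift): no change (tofero)
  rule 4 (palatalisation): no change (tofero)
  rule 5 (unconditioned shift): tofero → tohero
  ⇒ as a loan: tohero
Vulur 'tohero' matches the loan outcome 'tohero', not the inherited 'sehere' — it skipped the early Vulur changes, so it was borrowed from Fehana.

borrowed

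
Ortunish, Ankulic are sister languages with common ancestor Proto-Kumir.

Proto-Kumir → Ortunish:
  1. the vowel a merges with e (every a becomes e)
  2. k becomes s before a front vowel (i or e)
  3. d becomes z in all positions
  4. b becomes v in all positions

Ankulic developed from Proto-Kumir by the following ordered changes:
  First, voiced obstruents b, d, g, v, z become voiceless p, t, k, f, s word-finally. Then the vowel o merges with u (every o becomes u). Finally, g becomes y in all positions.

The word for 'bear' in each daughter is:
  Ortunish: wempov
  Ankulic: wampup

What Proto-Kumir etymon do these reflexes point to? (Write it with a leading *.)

*wampob

Position 6: Ortunish has v, Ankulic has p. Taking the neighbouring segments as reconstructed: Ortunish v could go back to *b or *v; Ankulic p could go back to *p or *b — the one source consistent with every daughter is *b.
Position 5: Ortunish has o, Ankulic has u. Ortunish preserves o here (none of its changes turn any other segment into o), so the proto-segment is *o.
This points to *wampob. Verify forward in each daughter:
Ortunish: *wampob
  wampob → wempob   [vowel merger]
  wempob (rule 2 does not apply)
  wempob (rule 3 does not apply)
  wempob → wempov   [unconditioned shift]
  giving Ortunish wempov.
Ankulic: *wampob > wampop > wampup  (by final devoicing, vowel merger)
No other proto-form is consistent with every reflex, so the reconstruction is *wampob.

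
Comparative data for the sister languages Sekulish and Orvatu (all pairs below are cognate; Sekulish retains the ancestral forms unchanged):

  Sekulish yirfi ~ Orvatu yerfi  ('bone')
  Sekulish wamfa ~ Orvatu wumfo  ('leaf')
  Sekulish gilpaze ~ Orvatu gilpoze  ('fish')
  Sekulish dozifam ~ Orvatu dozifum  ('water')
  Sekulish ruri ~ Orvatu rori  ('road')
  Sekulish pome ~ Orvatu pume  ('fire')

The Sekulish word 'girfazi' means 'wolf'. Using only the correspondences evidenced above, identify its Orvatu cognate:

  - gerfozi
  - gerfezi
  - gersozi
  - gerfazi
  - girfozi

gerfozi

yirfi ~ yerfi — Sekulish i corresponds to Orvatu e after a consonant, before r.
gilpaze ~ gilpoze — Sekulish a corresponds to Orvatu o after a consonant, before a consonant other than r, m, n, p, b, f, v.
Applying these to Sekulish 'girfazi':
  girfazi → gerfazi   (i→e after a consonant, before r)
  gerfazi → gerfozi   (a→o after a consonant, before a consonant other than r, m, n, p, b, f, v)
So the Orvatu cognate is 'gerfozi'.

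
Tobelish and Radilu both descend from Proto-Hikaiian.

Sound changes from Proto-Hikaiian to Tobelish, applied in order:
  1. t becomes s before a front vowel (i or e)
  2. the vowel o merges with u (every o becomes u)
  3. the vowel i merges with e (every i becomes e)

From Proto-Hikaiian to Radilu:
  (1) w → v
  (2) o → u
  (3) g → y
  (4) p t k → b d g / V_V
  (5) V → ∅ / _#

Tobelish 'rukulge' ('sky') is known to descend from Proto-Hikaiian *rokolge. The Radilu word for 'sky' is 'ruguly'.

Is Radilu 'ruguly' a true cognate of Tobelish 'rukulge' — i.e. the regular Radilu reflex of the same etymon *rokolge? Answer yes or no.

Derive the expected Radilu reflex of *rokolge:
Radilu: *rokolge > rukulge > rukulye > rugulye > ruguly  (by vowel merger, unconditioned shift, intervocalic voicing, apocope)
Radilu 'ruguly' matches the regular reflex exactly, so the pair is cognate.

yes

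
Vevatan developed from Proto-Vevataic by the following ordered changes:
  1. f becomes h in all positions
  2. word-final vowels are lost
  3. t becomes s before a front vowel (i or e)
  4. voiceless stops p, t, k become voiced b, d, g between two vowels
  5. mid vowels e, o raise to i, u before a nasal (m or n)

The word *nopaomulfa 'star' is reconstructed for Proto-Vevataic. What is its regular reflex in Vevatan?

nobaumulh

Vevatan: *nopaomulfa > nopaomulha > nopaomulh > nobaomulh > nobaumulh  (by unconditioned shift, apocope, intervocalic voicing, pre-nasal raising)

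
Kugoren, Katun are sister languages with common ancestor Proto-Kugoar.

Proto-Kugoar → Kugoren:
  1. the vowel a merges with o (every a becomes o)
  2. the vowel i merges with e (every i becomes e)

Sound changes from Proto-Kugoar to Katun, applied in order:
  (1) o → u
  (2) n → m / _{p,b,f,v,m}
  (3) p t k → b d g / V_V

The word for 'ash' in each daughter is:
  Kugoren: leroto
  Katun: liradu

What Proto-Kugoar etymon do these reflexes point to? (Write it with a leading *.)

Position 5: Kugoren has t, Katun has d. Kugoren preserves t here (none of its changes turn any other segment into t), so the proto-segment is *t.
Position 6: Kugoren has o, Katun has u. Taking the neighbouring segments as reconstructed: Kugoren o could go back to *a or *o; Katun u could go back to *o or *u — the one source consistent with every daughter is *o.
This points to *lirato. Verify forward in each daughter:
Kugoren: *lirato
  lirato → liroto   [vowel merger]
  liroto → leroto   [vowel merger]
  giving Kugoren leroto.
Katun: start from *lirato.
  rule 1 (vowel merger): lirato → liratu
  rule 2: no change — liratu
  rule 3 (intervocalic voicing): liratu → liradu
  ⇒ Katun liradu
*lirato is the unique common source.

*lirato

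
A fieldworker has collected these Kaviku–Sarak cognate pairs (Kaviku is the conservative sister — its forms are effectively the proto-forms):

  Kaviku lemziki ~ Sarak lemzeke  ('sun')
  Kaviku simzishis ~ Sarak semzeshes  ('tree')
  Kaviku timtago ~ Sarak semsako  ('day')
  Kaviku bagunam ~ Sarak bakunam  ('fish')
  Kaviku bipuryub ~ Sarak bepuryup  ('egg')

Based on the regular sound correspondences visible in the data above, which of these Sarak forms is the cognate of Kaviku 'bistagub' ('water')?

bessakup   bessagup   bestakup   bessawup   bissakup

bessakup

lemziki ~ lemzeke, simzishis ~ semzeshes — Kaviku i corresponds to Sarak e after a consonant, before a consonant other than r, m, n, p, b, f, v.
timtago ~ semsako — Kaviku t corresponds to Sarak s after a consonant, before a back vowel.
bagunam ~ bakunam — Kaviku g corresponds to Sarak k between vowels (before a back vowel).
bipuryub ~ bepuryup — Kaviku b corresponds to Sarak p word-finally.
Applying these to Kaviku 'bistagub':
  bistagub → bestagub   (i→e after a consonant, before a consonant other than r, m, n, p, b, f, v)
  bestagub → bessagub   (t→s after a consonant, before a back vowel)
  bessagub → bessakub   (g→k between vowels (before a back vowel))
  bessakub → bessakup   (b→p word-finally)
So the Sarak cognate is 'bessakup'.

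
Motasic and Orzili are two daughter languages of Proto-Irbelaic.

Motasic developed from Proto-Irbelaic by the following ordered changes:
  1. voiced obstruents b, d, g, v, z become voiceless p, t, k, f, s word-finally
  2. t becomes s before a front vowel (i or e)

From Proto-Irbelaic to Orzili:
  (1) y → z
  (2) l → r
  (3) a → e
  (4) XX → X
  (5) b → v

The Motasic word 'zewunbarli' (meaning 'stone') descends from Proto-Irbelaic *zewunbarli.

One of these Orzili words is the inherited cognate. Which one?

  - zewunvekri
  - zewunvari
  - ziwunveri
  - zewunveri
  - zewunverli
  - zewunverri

zewunveri

Orzili: *zewunbarli
  zewunbarli (rule 1 does not apply)
  zewunbarli → zewunbarri   [unconditioned shift]
  zewunbarri → zewunberri   [vowel merger]
  zewunberri → zewunberi   [degemination]
  zewunberi → zewunveri   [unconditioned shift]
  giving Orzili zewunveri.
Among the options, 'zewunveri' alone shows every Orzili change applied in order.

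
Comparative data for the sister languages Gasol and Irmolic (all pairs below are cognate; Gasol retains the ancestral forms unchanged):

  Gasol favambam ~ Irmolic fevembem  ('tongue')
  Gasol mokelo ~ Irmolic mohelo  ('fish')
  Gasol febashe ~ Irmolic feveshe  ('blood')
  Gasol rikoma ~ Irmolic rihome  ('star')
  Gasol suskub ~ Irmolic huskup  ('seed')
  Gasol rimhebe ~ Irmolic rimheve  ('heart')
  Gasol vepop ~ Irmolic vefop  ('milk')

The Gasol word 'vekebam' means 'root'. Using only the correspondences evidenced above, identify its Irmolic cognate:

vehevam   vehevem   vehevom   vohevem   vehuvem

vehevem

mokelo ~ mohelo — Gasol k corresponds to Irmolic h between vowels (before a front vowel).
febashe ~ feveshe — Gasol b corresponds to Irmolic v between vowels (before a back vowel).
favambam ~ fevembem — Gasol a corresponds to Irmolic e after a consonant, before a nasal.
Applying these to Gasol 'vekebam':
  vekebam → vehebam   (k→h between vowels (before a front vowel))
  vehebam → vehevam   (b→v between vowels (before a back vowel))
  vehevam → vehevem   (a→e after a consonant, before a nasal)
So the Irmolic cognate is 'vehevem'.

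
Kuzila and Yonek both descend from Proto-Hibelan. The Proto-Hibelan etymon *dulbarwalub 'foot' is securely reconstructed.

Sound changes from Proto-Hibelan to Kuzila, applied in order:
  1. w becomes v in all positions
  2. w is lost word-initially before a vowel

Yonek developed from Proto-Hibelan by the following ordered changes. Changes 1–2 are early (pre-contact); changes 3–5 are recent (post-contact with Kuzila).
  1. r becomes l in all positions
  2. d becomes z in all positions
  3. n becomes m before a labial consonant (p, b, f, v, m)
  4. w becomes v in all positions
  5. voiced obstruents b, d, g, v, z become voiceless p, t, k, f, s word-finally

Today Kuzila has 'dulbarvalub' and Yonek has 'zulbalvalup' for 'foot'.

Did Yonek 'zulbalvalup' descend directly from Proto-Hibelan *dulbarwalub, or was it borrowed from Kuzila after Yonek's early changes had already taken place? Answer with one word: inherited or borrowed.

inherited

If inherited, *dulbarwalub would pass through all of Yonek's changes:
Yonek: start from *dulbarwalub.
  rule 1 (unconditioned shift): dulbarwalub → dulbalwalub
  rule 2 (unconditioned shift): dulbalwalub → zulbalwalub
  rule 3: no change — zulbalwalub
  rule 4 (unconditioned shift): zulbalwalub → zulbalvalub
  rule 5 (final devoicing): zulbalvalub → zulbalvalup
  ⇒ Yonek zulbalvalup
If borrowed from Kuzila 'dulbarvalub' after the early changes, it would undergo only the recent ones:
  rule 3 (nasal place assimilation): no change (dulbarvalub)
  rule 4 (unconditioned shift): no change (dulbarvalub)
  rule 5 (final devoicing): dulbarvalub → dulbarvalup
  ⇒ as a loan: dulbarvalup
Yonek 'zulbalvalup' matches the inherited outcome exactly, so it is an inherited cognate, not a loan.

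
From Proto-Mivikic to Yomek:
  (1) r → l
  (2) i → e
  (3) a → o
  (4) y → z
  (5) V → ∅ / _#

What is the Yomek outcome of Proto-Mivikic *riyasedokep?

Yomek: *riyasedokep > liyasedokep > leyasedokep > leyosedokep > lezosedokep  (by unconditioned shift, vowel merger, vowel merger, unconditioned shift)

lezosedokep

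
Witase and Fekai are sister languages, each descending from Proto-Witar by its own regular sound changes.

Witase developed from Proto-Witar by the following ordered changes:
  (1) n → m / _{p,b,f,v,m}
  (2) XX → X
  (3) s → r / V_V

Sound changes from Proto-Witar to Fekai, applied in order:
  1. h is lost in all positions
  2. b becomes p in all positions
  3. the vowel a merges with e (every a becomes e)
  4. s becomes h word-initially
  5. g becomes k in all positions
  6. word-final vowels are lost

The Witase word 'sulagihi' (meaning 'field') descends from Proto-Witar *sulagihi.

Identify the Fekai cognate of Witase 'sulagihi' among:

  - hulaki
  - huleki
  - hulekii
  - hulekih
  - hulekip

huleki

Fekai: start from *sulagihi.
  rule 1 (h-loss): sulagihi → sulagii
  rule 2: no change — sulagii
  rule 3 (vowel merger): sulagii → sulegii
  rule 4 (debuccalisation): sulegii → hulegii
  rule 5 (unconditioned shift): hulegii → hulekii
  rule 6 (apocope): hulekii → huleki
  ⇒ Fekai huleki
The other candidates each miss or misapply at least one Fekai change.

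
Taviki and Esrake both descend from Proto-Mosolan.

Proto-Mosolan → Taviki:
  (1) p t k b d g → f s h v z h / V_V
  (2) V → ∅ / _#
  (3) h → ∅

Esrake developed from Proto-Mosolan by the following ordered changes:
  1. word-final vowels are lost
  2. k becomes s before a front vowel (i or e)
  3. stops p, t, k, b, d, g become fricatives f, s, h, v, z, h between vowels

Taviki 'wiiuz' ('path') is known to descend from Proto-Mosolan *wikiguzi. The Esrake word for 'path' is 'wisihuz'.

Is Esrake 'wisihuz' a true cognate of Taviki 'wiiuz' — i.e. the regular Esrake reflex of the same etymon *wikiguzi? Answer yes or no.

Derive the expected Esrake reflex of *wikiguzi:
Esrake: *wikiguzi
  wikiguzi → wikiguz   [apocope]
  wikiguz → wisiguz   [palatalisation]
  wisiguz → wisihuz   [intervocalic lenition]
  giving Esrake wisihuz.
Esrake 'wisihuz' matches the regular reflex exactly, so the pair is cognate.

yes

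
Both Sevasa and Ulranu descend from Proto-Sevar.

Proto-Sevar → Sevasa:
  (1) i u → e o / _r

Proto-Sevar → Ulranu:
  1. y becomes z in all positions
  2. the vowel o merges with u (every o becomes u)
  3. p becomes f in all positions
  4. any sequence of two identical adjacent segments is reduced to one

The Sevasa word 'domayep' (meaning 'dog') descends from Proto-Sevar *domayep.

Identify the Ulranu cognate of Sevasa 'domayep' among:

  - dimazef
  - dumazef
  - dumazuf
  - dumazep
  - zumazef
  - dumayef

Ulranu: *domayep
  domayep → domazep   [unconditioned shift]
  domazep → dumazep   [vowel merger]
  dumazep → dumazef   [unconditioned shift]
  dumazef (rule 4 does not apply)
  giving Ulranu dumazef.
The other candidates each miss or misapply at least one Ulranu change.

dumazef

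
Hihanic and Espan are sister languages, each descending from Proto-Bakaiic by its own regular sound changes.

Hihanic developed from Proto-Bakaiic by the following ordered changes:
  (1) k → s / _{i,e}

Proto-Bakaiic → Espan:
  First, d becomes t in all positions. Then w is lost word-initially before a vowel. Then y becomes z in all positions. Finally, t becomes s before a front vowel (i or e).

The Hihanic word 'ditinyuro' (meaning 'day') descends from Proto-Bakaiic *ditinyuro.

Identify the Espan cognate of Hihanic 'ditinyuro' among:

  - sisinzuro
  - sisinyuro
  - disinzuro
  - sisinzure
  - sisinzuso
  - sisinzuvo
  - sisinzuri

sisinzuro

Espan: *ditinyuro
  ditinyuro → titinyuro   [unconditioned shift]
  titinyuro (rule 2 does not apply)
  titinyuro → titinzuro   [unconditioned shift]
  titinzuro → sisinzuro   [palatalisation]
  giving Espan sisinzuro.
Among the options, 'sisinzuro' alone shows every Espan change applied in order.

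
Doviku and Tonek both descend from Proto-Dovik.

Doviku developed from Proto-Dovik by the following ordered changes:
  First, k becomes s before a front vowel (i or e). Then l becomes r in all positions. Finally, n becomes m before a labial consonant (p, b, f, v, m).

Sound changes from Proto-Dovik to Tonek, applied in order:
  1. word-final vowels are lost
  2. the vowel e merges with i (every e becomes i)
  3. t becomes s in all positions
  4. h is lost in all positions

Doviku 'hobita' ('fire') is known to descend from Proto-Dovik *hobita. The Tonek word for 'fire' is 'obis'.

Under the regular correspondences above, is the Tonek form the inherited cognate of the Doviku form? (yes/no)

yes

Derive the expected Tonek reflex of *hobita:
Tonek: *hobita
  hobita → hobit   [apocope]
  hobit (rule 2 does not apply)
  hobit → hobis   [unconditioned shift]
  hobis → obis   [h-loss]
  giving Tonek obis.
Tonek 'obis' matches the regular reflex exactly, so the pair is cognate.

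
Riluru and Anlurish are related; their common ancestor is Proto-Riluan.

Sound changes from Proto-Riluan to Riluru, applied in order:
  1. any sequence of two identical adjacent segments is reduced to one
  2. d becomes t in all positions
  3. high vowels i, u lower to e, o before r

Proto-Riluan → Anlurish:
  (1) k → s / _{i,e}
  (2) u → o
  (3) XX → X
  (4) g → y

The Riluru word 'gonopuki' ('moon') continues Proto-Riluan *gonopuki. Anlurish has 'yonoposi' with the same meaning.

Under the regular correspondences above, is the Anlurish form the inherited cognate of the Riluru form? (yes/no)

Derive the expected Anlurish reflex of *gonopuki:
Anlurish: start from *gonopuki.
  rule 1 (palatalisation): gonopuki → gonopusi
  rule 2 (vowel merger): gonopusi → gonoposi
  rule 3: no change — gonoposi
  rule 4 (unconditioned shift): gonoposi → yonoposi
  ⇒ Anlurish yonoposi
Anlurish 'yonoposi' matches the regular reflex exactly, so the pair is cognate.

yes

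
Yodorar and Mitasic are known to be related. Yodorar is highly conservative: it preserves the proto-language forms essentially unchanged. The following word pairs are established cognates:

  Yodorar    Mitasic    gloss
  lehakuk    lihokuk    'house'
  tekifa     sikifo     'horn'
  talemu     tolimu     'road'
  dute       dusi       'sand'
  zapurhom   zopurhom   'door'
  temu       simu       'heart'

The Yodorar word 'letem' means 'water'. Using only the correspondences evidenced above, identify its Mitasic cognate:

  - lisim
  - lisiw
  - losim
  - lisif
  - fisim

lehakuk ~ lihokuk, tekifa ~ sikifo — Yodorar e corresponds to Mitasic i after a consonant, before a consonant other than r, m, n, p, b, f, v.
dute ~ dusi — Yodorar t corresponds to Mitasic s between vowels (before a front vowel).
talemu ~ tolimu, temu ~ simu — Yodorar e corresponds to Mitasic i after a consonant, before a nasal.
Applying these to Yodorar 'letem':
  letem → litem   (e→i after a consonant, before a consonant other than r, m, n, p, b, f, v)
  litem → lisem   (t→s between vowels (before a front vowel))
  lisem → lisim   (e→i after a consonant, before a nasal)
So the Mitasic cognate is 'lisim'.

lisim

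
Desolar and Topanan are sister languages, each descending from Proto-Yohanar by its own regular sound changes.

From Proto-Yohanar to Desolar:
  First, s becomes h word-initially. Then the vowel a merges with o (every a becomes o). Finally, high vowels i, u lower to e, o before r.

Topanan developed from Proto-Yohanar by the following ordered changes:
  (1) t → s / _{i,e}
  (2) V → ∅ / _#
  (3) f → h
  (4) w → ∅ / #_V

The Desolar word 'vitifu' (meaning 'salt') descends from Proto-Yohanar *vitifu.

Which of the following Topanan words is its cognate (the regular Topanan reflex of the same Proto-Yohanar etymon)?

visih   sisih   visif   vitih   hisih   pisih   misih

visih

Topanan: *vitifu > visifu > visif > visih  (by palatalisation, apocope, unconditioned shift)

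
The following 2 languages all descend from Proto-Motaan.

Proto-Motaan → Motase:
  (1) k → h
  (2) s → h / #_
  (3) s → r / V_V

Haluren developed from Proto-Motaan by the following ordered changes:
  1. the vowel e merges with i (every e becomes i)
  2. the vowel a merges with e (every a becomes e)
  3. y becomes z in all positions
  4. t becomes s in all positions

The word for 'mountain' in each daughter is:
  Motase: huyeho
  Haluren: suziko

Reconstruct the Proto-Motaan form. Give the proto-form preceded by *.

Position 3: Motase has y, Haluren has z. Motase preserves y here (none of its changes turn any other segment into y), so the proto-segment is *y.
Position 5: Motase has h, Haluren has k. Haluren preserves k here (none of its changes turn any other segment into k), so the proto-segment is *k.
Position 1: Motase has h, Haluren has s. Taking the neighbouring segments as reconstructed: Motase h could go back to *k or *s or *h; Haluren s could go back to *t or *s — the one source consistent with every daughter is *s.
This points to *suyeko. Verify forward in each daughter:
Motase: start from *suyeko.
  rule 1 (unconditioned shift): suyeko → suyeho
  rule 2 (debuccalisation): suyeho → huyeho
  rule 3: no change — huyeho
  ⇒ Motase huyeho
Haluren: start from *suyeko.
  rule 1 (vowel merger): suyeko → suyiko
  rule 2: no change — suyiko
  rule 3 (unconditioned shift): suyiko → suziko
  rule 4: no change — suziko
  ⇒ Haluren suziko
No other proto-form is consistent with every reflex, so the reconstruction is *suyeko.

*suyeko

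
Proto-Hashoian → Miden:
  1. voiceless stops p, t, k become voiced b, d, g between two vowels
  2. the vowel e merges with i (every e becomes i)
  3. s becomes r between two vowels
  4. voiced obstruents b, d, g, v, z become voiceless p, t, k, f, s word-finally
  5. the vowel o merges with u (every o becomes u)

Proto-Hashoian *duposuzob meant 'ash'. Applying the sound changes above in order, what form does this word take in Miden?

duburuzup

Miden: *duposuzob
  duposuzob → dubosuzob   [intervocalic voicing]
  dubosuzob (rule 2 does not apply)
  dubosuzob → duboruzob   [rhotacism]
  duboruzob → duboruzop   [final devoicing]
  duboruzop → duburuzup   [vowel merger]
  giving Miden duburuzup.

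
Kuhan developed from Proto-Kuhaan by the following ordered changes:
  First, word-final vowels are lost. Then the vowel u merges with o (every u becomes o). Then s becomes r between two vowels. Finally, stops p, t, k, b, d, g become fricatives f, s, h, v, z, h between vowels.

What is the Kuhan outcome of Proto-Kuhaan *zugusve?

zohosv

Kuhan: *zugusve
  zugusve → zugusv   [apocope]
  zugusv → zogosv   [vowel merger]
  zogosv (rule 3 does not apply)
  zogosv → zohosv   [intervocalic lenition]
  giving Kuhan zohosv.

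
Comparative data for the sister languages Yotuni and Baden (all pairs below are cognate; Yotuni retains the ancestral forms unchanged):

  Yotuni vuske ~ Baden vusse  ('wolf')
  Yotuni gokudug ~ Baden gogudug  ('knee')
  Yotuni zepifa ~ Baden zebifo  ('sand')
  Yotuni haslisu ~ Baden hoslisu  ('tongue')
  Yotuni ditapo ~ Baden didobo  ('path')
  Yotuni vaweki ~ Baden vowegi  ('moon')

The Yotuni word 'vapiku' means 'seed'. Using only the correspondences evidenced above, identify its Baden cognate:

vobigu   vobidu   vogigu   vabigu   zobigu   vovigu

vobigu

ditapo ~ didobo — Yotuni a corresponds to Baden o after a consonant, before a labial obstruent.
zepifa ~ zebifo — Yotuni p corresponds to Baden b between vowels (before a front vowel).
gokudug ~ gogudug — Yotuni k corresponds to Baden g between vowels (before a back vowel).
Applying these to Yotuni 'vapiku':
  vapiku → vopiku   (a→o after a consonant, before a labial obstruent)
  vopiku → vobiku   (p→b between vowels (before a front vowel))
  vobiku → vobigu   (k→g between vowels (before a back vowel))
So the Baden cognate is 'vobigu'.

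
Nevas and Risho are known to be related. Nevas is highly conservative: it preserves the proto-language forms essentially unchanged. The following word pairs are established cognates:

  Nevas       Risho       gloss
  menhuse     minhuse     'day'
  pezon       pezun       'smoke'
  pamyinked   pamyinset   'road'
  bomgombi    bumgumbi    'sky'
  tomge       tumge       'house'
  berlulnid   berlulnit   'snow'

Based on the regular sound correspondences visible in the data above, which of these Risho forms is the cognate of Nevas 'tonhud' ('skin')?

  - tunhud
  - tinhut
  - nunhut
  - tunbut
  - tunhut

tunhut

pezon ~ pezun — Nevas o corresponds to Risho u after a consonant, before a nasal.
pamyinked ~ pamyinset, berlulnid ~ berlulnit — Nevas d corresponds to Risho t word-finally.
Applying these to Nevas 'tonhud':
  tonhud → tunhud   (o→u after a consonant, before a nasal)
  tunhud → tunhut   (d→t word-finally)
So the Risho cognate is 'tunhut'.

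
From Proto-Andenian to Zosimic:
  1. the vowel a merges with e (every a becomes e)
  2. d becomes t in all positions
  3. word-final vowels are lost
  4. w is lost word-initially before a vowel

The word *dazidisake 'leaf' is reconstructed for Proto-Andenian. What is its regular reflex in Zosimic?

Zosimic: start from *dazidisake.
  rule 1 (vowel merger): dazidisake → dezidiseke
  rule 2 (unconditioned shift): dezidiseke → tezitiseke
  rule 3 (apocope): tezitiseke → tezitisek
  rule 4: no change — tezitisek
  ⇒ Zosimic tezitisek

tezitisek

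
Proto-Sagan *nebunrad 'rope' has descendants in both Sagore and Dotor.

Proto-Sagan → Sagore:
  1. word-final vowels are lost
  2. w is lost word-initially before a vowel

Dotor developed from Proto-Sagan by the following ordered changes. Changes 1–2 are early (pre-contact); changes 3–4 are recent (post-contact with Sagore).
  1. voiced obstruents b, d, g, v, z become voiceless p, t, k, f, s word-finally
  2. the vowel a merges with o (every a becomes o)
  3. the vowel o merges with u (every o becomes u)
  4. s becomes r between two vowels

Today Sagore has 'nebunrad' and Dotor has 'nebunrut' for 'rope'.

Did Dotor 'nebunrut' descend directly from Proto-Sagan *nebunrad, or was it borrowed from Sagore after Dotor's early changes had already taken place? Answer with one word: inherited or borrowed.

inherited

If inherited, *nebunrad would pass through all of Dotor's changes:
Dotor: *nebunrad
  nebunrad → nebunrat   [final devoicing]
  nebunrat → nebunrot   [vowel merger]
  nebunrot → nebunrut   [vowel merger]
  nebunrut (rule 4 does not apply)
  giving Dotor nebunrut.
If borrowed from Sagore 'nebunrad' after the early changes, it would undergo only the recent ones:
  rule 3 (vowel merger): no change (nebunrad)
  rule 4 (rhotacism): no change (nebunrad)
  ⇒ as a loan: nebunrad
Dotor 'nebunrut' matches the inherited outcome exactly, so it is an inherited cognate, not a loan.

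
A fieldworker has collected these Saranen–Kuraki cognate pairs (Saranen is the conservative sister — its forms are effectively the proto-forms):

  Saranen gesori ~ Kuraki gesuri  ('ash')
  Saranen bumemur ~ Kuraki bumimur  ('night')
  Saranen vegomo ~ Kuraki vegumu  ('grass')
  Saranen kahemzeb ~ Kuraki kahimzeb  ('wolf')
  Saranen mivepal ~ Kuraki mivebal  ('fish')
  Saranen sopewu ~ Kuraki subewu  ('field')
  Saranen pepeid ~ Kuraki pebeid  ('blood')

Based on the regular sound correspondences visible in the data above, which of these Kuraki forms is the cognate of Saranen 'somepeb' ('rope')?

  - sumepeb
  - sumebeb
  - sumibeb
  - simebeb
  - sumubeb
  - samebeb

vegomo ~ vegumu — Saranen o corresponds to Kuraki u after a consonant, before a nasal.
sopewu ~ subewu, pepeid ~ pebeid — Saranen p corresponds to Kuraki b between vowels (before a front vowel).
Applying these to Saranen 'somepeb':
  somepeb → sumepeb   (o→u after a consonant, before a nasal)
  sumepeb → sumebeb   (p→b between vowels (before a front vowel))
So the Kuraki cognate is 'sumebeb'.

sumebeb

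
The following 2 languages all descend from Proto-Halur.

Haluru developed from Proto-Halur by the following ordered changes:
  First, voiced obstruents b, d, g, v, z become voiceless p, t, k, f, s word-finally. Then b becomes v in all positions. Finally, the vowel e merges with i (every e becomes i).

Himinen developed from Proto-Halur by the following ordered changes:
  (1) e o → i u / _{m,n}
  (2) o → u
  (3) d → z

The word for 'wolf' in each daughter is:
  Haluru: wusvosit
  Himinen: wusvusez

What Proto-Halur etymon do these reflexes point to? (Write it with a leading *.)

*wusvosed

Position 8: Haluru has t, Himinen has z. Taking the neighbouring segments as reconstructed: Haluru t could go back to *t or *d; Himinen z could go back to *d or *z — the one source consistent with every daughter is *d.
Position 5: Haluru has o, Himinen has u. Haluru preserves o here (none of its changes turn any other segment into o), so the proto-segment is *o.
Position 7: Haluru has i, Himinen has e. Himinen preserves e here (none of its changes turn any other segment into e), so the proto-segment is *e.
Verify the candidate proto-form against each daughter:
Haluru: start from *wusvosed.
  rule 1 (final devoicing): wusvosed → wusvoset
  rule 2: no change — wusvoset
  rule 3 (vowel merger): wusvoset → wusvosit
  ⇒ Haluru wusvosit
Himinen: *wusvosed > wusvused > wusvusez  (by vowel merger, unconditioned shift)
Only *wusvosed yields all of Haluru wusvosit, Himinen wusvusez.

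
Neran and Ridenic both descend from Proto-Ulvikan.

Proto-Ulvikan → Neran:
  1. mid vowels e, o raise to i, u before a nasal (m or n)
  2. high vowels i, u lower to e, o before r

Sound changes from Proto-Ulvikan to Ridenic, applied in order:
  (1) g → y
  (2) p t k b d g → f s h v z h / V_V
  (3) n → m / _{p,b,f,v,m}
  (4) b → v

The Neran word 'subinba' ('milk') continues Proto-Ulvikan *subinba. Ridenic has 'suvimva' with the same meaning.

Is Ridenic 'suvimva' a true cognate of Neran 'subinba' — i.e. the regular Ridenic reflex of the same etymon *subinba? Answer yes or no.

yes

Derive the expected Ridenic reflex of *subinba:
Ridenic: start from *subinba.
  rule 1: no change — subinba
  rule 2 (intervocalic lenition): subinba → suvinba
  rule 3 (nasal place assimilation): suvinba → suvimba
  rule 4 (unconditioned shift): suvimba → suvimva
  ⇒ Ridenic suvimva
Ridenic 'suvimva' matches the regular reflex exactly, so the pair is cognate.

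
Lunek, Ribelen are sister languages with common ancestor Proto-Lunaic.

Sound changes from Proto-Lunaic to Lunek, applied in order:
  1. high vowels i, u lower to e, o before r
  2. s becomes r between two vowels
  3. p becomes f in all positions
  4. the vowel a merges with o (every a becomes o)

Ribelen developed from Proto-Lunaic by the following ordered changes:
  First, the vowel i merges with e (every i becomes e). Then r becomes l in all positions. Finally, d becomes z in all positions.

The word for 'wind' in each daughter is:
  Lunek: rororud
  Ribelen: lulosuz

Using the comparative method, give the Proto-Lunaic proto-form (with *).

*rurosud

Position 2: Lunek has o, Ribelen has u. Ribelen preserves u here (none of its changes turn any other segment into u), so the proto-segment is *u.
Position 5: Lunek has r, Ribelen has s. Ribelen preserves s here (none of its changes turn any other segment into s), so the proto-segment is *s.
Position 1: Lunek has r, Ribelen has l. Taking the neighbouring segments as reconstructed: Lunek r can only go back to *r; Ribelen l could go back to *l or *r — the one source consistent with every daughter is *r.
This points to *rurosud. Verify forward in each daughter:
Lunek: *rurosud
  rurosud → rorosud   [pre-rhotic lowering]
  rorosud → rororud   [rhotacism]
  rororud (rule 3 does not apply)
  rororud (rule 4 does not apply)
  giving Lunek rororud.
Ribelen: start from *rurosud.
  rule 1: no change — rurosud
  rule 2 (unconditioned shift): rurosud → lulosud
  rule 3 (unconditioned shift): lulosud → lulosuz
  ⇒ Ribelen lulosuz
*rurosud is the unique common source.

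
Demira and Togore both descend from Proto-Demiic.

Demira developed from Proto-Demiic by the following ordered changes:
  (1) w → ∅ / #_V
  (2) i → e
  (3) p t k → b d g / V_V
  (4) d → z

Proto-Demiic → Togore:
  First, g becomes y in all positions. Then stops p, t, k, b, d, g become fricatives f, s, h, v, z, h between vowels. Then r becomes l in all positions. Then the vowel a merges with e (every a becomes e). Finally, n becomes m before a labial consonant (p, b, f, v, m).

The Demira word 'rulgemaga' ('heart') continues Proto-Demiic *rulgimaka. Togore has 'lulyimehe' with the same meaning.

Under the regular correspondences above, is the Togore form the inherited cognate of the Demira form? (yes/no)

yes

Derive the expected Togore reflex of *rulgimaka:
Togore: start from *rulgimaka.
  rule 1 (unconditioned shift): rulgimaka → rulyimaka
  rule 2 (intervocalic lenition): rulyimaka → rulyimaha
  rule 3 (unconditioned shift): rulyimaha → lulyimaha
  rule 4 (vowel merger): lulyimaha → lulyimehe
  rule 5: no change — lulyimehe
  ⇒ Togore lulyimehe
Togore 'lulyimehe' matches the regular reflex exactly, so the pair is cognate.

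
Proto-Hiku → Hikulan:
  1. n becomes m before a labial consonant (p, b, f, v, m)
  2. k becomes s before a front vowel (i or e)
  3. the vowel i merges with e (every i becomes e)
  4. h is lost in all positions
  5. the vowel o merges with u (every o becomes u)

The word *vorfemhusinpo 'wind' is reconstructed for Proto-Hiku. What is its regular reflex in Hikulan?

Hikulan: start from *vorfemhusinpo.
  rule 1 (nasal place assimilation): vorfemhusinpo → vorfemhusimpo
  rule 2: no change — vorfemhusimpo
  rule 3 (vowel merger): vorfemhusimpo → vorfemhusempo
  rule 4 (h-loss): vorfemhusempo → vorfemusempo
  rule 5 (vowel merger): vorfemusempo → vurfemusempu
  ⇒ Hikulan vurfemusempu

vurfemusempu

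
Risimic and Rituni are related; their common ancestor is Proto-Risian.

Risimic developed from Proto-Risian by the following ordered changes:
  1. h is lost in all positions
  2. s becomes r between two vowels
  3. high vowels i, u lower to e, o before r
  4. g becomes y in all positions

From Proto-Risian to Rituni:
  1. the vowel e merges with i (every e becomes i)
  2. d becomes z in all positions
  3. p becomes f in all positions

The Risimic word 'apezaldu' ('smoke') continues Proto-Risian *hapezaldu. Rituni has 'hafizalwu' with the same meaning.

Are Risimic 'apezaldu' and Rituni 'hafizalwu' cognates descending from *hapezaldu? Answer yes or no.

no

Derive the expected Rituni reflex of *hapezaldu:
Rituni: *hapezaldu > hapizaldu > hapizalzu > hafizalzu  (by vowel merger, unconditioned shift, unconditioned shift)
The regular Rituni reflex would be 'hafizalzu', but the attested form is 'hafizalwu'. The correspondence is irregular, so they are not cognates (the Rituni form has a different source).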